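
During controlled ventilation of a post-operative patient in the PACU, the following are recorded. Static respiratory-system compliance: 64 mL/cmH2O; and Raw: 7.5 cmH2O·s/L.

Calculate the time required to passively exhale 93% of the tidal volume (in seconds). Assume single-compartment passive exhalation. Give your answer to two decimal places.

τ = R × C = 7.5 × 64 mL/cmH2O = 7.5 × 0.064 L/cmH2O = 0.48 s.
Exhaled fraction f = 1 − e^(−t/τ) → t = −τ·ln(1 − f) = −0.48·ln(0.07) = 1.276 s.

1.28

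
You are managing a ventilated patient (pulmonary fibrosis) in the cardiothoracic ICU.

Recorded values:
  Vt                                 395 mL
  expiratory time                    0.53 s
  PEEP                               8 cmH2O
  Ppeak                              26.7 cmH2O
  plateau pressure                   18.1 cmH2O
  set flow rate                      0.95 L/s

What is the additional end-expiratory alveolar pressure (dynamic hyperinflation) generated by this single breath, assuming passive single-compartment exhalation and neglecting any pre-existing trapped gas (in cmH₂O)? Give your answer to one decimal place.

2.3

R = (PIP − Pplat)/V̇ = (26.7 − 18.1) / 0.95 = 8.6/0.95 = 9.053 cmH2O·s/L.
C = Vt/(Pplat − PEEP) = 395.0 / (18.1 − 8) = 395.0/10.1 = 39.109 mL/cmH2O.
τ = R × C = 9.053 × 0.03911 L/cmH2O = 0.3541 s.
Fraction remaining = e^(−Te/τ) = e^(−0.53/0.3541) = 0.2239; trapped volume = 395.0 × 0.2239 = 88.441 mL.
Additional alveolar pressure from trapping ≈ V_trapped / C = 88.441 / 39.109 = 2.261 cmH2O.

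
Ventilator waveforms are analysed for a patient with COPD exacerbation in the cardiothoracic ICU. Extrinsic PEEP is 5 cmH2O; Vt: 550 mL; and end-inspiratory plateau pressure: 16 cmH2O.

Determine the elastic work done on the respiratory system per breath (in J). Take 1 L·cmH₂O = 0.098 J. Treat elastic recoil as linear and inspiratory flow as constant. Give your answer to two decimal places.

Elastic work ≈ ½ × (Pplat − PEEP) × Vt = 0.5 × (16 − 5) × 0.550 L = 0.5 × 11.0 × 0.550 = 3.025 L·cmH2O.
× 0.098 J/(L·cmH2O) → 0.2965 J.

0.30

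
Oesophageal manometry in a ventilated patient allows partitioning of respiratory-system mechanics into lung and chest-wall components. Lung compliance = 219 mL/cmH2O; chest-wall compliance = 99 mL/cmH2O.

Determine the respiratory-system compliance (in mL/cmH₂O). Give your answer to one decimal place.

68.2

Lung and chest wall are elastances in series: 1/Crs = 1/CL + 1/Ccw.
1/Crs = 1/219 + 1/99 = 0.01467.
Crs = 68.166 mL/cmH2O.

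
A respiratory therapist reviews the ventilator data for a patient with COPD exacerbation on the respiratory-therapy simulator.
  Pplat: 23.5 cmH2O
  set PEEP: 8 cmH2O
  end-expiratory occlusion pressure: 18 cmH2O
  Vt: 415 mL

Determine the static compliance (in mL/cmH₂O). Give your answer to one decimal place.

End-expiratory occlusion gives total PEEP = 18 cmH2O (intrinsic PEEP = 18 − 8 = 10). Use total PEEP for the elastic gradient.
Cstat = Vt / (Pplat − PEEPtotal) = 415 / (23.5 − 18) = 415 / 5.5 = 75.455 mL/cmH2O.

75.5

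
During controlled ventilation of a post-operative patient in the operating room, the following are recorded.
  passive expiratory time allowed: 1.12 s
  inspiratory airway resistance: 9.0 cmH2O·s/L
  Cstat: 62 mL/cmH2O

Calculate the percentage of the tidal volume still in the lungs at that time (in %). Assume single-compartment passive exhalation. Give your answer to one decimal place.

τ = R × C = 9.0 × 62 mL/cmH2O = 9.0 × 0.062 L/cmH2O = 0.558 s.
Passive exhalation: V(t)/V₀ = e^(−t/τ) = e^(−1.12/0.558) = 0.1344.
Fraction remaining = 0.1344 → 13.44%.

13.4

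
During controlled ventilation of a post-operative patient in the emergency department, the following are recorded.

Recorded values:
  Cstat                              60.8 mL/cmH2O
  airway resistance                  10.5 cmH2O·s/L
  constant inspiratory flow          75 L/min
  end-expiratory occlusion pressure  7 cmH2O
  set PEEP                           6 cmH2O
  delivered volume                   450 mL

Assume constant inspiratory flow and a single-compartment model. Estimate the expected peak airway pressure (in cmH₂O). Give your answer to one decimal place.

Flow: 75 L/min ÷ 60 = 1.25 L/s.
Total PEEP = 7 cmH2O (set 6 + intrinsic 1); this is the baseline alveolar pressure.
Equation of motion (constant flow): PIP = Vt/C + R·V̇ + PEEP.
PIP = 450/60.8 + 10.5×1.25 + 7 = 7.401 + 13.125 + 7 = 27.526 cmH2O.

27.5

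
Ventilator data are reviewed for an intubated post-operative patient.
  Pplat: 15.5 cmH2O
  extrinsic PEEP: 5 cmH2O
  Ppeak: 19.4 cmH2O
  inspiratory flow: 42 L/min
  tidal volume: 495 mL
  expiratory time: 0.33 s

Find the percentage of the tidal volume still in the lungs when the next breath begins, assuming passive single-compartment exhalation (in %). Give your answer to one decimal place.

28.5

Flow: 42 L/min ÷ 60 = 0.7 L/s.
R = (PIP − Pplat)/V̇ = (19.4 − 15.5) / 0.7 = 3.9/0.7 = 5.571 cmH2O·s/L.
C = Vt/(Pplat − PEEP) = 495.0 / (15.5 − 5) = 495.0/10.5 = 47.143 mL/cmH2O.
τ = R × C = 5.571 × 0.04714 L/cmH2O = 0.2626 s.
Fraction remaining at end-expiration = e^(−Te/τ) = e^(−0.33/0.2626) = 0.2846 → 28.46%.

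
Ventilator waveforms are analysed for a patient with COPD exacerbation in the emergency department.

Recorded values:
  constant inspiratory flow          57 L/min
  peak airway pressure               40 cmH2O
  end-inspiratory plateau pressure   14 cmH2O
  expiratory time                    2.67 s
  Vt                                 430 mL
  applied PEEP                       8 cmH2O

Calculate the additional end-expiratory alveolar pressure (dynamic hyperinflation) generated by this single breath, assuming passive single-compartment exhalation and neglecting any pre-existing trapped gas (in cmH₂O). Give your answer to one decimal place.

1.5

Flow: 57 L/min ÷ 60 = 0.95 L/s.
R = (PIP − Pplat)/V̇ = (40 − 14) / 0.95 = 26.0/0.95 = 27.368 cmH2O·s/L.
C = Vt/(Pplat − PEEP) = 430.0 / (14 − 8) = 430.0/6.0 = 71.667 mL/cmH2O.
τ = R × C = 27.368 × 0.07167 L/cmH2O = 1.961 s.
Fraction remaining = e^(−Te/τ) = e^(−2.67/1.961) = 0.2563; trapped volume = 430.0 × 0.2563 = 110.21 mL.
Additional alveolar pressure from trapping ≈ V_trapped / C = 110.21 / 71.667 = 1.538 cmH2O.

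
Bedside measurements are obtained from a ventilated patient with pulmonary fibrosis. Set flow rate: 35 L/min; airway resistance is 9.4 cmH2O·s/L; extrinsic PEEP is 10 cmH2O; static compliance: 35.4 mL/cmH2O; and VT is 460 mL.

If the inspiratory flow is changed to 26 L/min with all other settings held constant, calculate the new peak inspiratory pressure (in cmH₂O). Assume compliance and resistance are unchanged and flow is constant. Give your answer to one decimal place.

Flow: 35 L/min ÷ 60 = 0.5833 L/s.
New flow: 26 L/min ÷ 60 = 0.4333 L/s.
PIP = Vt/C + R·V̇ + PEEP (constant-flow equation of motion).
Only the resistive term changes: ΔPIP = R × ΔV̇ = 9.4 × (0.4333 − 0.5833) = 9.4 × -0.15 = -1.41 cmH2O.
Original PIP = 460/35.4 + 9.4×0.5833 + 10 = 28.477 cmH2O; new PIP = 28.477 + (-1.41) = 27.067 cmH2O.

27.1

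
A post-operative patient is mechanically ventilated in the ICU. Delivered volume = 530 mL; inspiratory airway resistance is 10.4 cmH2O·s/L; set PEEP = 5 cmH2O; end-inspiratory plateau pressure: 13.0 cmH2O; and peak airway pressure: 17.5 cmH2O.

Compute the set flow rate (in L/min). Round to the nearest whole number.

flow = (PIP − Pplat) / Raw = (17.5 − 13.0) / 10.4 = 0.4327 L/s × 60 = 25.962 L/min.

26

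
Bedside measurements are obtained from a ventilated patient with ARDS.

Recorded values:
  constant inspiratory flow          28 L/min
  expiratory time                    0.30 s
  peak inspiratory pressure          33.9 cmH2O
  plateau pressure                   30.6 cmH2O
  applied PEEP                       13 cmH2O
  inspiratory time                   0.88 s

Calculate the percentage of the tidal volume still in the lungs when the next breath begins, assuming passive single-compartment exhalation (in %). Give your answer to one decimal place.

16.2

Flow: 28 L/min ÷ 60 = 0.4667 L/s.
Vt = flow × Ti = 0.4667 L/s × 0.88 s × 1000 mL/L = 410.7 mL.
R = (PIP − Pplat)/V̇ = (33.9 − 30.6) / 0.4667 = 3.3/0.4667 = 7.071 cmH2O·s/L.
C = Vt/(Pplat − PEEP) = 410.7 / (30.6 − 13) = 410.7/17.6 = 23.335 mL/cmH2O.
τ = R × C = 7.071 × 0.02334 L/cmH2O = 0.165 s.
Fraction remaining at end-expiration = e^(−Te/τ) = e^(−0.30/0.165) = 0.1623 → 16.23%.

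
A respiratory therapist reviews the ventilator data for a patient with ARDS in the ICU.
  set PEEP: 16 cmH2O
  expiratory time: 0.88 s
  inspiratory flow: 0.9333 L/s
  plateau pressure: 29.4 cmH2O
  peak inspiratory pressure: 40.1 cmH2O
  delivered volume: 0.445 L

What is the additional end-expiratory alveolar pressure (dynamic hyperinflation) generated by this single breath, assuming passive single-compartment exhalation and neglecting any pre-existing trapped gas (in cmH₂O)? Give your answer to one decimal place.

R = (PIP − Pplat)/V̇ = (40.1 − 29.4) / 0.9333 = 10.7/0.9333 = 11.465 cmH2O·s/L.
C = Vt/(Pplat − PEEP) = 445.0 / (29.4 − 16) = 445.0/13.4 = 33.209 mL/cmH2O.
τ = R × C = 11.465 × 0.03321 L/cmH2O = 0.3808 s.
Fraction remaining = e^(−Te/τ) = e^(−0.88/0.3808) = 0.09917; trapped volume = 445.0 × 0.09917 = 44.131 mL.
Additional alveolar pressure from trapping ≈ V_trapped / C = 44.131 / 33.209 = 1.329 cmH2O.

1.3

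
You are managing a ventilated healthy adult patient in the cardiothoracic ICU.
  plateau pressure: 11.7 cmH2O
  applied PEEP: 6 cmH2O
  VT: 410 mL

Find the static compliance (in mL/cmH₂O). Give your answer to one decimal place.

71.9

Cstat = Vt / (Pplat − PEEP) = 410 / (11.7 − 6) = 410 / 5.7 = 71.93 mL/cmH2O.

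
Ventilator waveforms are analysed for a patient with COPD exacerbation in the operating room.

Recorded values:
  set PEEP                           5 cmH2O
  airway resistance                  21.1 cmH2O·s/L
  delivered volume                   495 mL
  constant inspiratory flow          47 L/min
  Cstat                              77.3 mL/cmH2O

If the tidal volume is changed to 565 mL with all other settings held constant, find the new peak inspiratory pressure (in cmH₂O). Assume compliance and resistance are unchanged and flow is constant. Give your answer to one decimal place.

28.8

Flow: 47 L/min ÷ 60 = 0.7833 L/s.
PIP = Vt/C + R·V̇ + PEEP (constant-flow equation of motion).
Only the elastic term changes: ΔPIP = ΔVt / C = (565 − 495) / 77.3 = 0.9056 cmH2O.
Original PIP = 495/77.3 + 21.1×0.7833 + 5 = 27.931 cmH2O; new PIP = 27.931 + (0.9056) = 28.837 cmH2O.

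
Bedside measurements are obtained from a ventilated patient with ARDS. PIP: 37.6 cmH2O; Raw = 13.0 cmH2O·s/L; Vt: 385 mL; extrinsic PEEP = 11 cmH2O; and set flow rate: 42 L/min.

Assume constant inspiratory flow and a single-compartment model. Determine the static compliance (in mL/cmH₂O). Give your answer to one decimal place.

Flow: 42 L/min ÷ 60 = 0.7 L/s.
Equation of motion (constant flow): PIP = Vt/C + R·V̇ + PEEP.
Vt/C = PIP − R·V̇ − PEEP = 37.6 − 13.0×0.7 − 11 = 37.6 − 9.1 − 11 = 17.5 cmH2O.
C = Vt / 17.5 = 385 / 17.5 = 22.0 mL/cmH2O.

22.0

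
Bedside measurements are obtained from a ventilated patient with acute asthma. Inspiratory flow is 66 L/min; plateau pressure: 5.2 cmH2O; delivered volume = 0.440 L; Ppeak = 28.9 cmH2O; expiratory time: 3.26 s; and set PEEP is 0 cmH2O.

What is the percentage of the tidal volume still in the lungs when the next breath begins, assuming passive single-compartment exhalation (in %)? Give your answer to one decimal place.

16.7

Flow: 66 L/min ÷ 60 = 1.1 L/s.
R = (PIP − Pplat)/V̇ = (28.9 − 5.2) / 1.1 = 23.7/1.1 = 21.545 cmH2O·s/L.
C = Vt/(Pplat − PEEP) = 440.0 / (5.2 − 0) = 440.0/5.2 = 84.615 mL/cmH2O.
τ = R × C = 21.545 × 0.08462 L/cmH2O = 1.823 s.
Fraction remaining at end-expiration = e^(−Te/τ) = e^(−3.26/1.823) = 0.1673 → 16.73%.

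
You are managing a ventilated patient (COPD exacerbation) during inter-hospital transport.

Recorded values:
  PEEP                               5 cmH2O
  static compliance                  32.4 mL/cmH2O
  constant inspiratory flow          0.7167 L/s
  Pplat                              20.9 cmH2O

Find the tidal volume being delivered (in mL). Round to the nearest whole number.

515

Vt = Cstat × (Pplat − PEEP) = 32.4 × (20.9 − 5) = 32.4 × 15.9 = 515.16 mL.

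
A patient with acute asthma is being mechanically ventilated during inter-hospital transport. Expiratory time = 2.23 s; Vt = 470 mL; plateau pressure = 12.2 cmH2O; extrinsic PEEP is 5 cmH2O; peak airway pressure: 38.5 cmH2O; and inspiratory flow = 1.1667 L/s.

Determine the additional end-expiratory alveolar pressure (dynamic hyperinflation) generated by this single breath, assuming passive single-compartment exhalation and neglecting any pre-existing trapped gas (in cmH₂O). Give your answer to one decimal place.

1.6

R = (PIP − Pplat)/V̇ = (38.5 − 12.2) / 1.1667 = 26.3/1.1667 = 22.542 cmH2O·s/L.
C = Vt/(Pplat − PEEP) = 470.0 / (12.2 − 5) = 470.0/7.2 = 65.278 mL/cmH2O.
τ = R × C = 22.542 × 0.06528 L/cmH2O = 1.472 s.
Fraction remaining = e^(−Te/τ) = e^(−2.23/1.472) = 0.2198; trapped volume = 470.0 × 0.2198 = 103.31 mL.
Additional alveolar pressure from trapping ≈ V_trapped / C = 103.31 / 65.278 = 1.583 cmH2O.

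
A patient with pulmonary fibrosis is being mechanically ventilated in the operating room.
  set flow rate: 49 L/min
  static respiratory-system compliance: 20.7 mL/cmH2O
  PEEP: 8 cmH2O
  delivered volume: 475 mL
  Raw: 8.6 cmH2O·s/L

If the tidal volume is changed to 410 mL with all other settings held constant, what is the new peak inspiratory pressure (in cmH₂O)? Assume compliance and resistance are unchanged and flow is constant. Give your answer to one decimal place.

Flow: 49 L/min ÷ 60 = 0.8167 L/s.
PIP = Vt/C + R·V̇ + PEEP (constant-flow equation of motion).
Only the elastic term changes: ΔPIP = ΔVt / C = (410 − 475) / 20.7 = -3.14 cmH2O.
Original PIP = 475/20.7 + 8.6×0.8167 + 8 = 37.97 cmH2O; new PIP = 37.97 + (-3.14) = 34.83 cmH2O.

34.8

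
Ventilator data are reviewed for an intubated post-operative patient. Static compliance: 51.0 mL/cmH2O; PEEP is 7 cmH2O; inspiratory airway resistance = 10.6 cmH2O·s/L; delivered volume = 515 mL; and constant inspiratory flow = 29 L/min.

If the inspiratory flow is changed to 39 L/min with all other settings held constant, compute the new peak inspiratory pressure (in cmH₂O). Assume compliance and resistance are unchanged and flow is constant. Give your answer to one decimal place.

24.0

Flow: 29 L/min ÷ 60 = 0.4833 L/s.
New flow: 39 L/min ÷ 60 = 0.65 L/s.
PIP = Vt/C + R·V̇ + PEEP (constant-flow equation of motion).
Only the resistive term changes: ΔPIP = R × ΔV̇ = 10.6 × (0.65 − 0.4833) = 10.6 × 0.1667 = 1.767 cmH2O.
Original PIP = 515/51.0 + 10.6×0.4833 + 7 = 22.221 cmH2O; new PIP = 22.221 + (1.767) = 23.988 cmH2O.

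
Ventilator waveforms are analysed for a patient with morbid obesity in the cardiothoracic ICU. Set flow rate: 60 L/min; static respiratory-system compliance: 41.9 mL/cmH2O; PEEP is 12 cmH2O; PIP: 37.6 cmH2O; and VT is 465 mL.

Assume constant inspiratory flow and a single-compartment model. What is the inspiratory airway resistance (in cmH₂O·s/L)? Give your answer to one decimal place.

14.5

Flow: 60 L/min ÷ 60 = 1 L/s.
Equation of motion (constant flow): PIP = Vt/C + R·V̇ + PEEP.
R·V̇ = PIP − Vt/C − PEEP = 37.6 − 465/41.9 − 12 = 37.6 − 11.098 − 12 = 14.502 cmH2O.
R = 14.502 / 1 = 14.502 cmH2O·s/L.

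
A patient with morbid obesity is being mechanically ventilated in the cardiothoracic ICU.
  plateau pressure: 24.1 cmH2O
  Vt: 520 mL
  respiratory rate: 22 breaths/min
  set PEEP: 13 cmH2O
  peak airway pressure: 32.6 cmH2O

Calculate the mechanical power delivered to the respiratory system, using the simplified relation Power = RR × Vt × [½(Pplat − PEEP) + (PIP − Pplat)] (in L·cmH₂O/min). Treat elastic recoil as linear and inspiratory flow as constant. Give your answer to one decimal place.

Per-breath work = Vt × [½(Pplat−PEEP) + (PIP−Pplat)] = 0.520 × [0.5×11.1 + 8.5] = 0.520 × 14.05 = 7.306 L·cmH2O.
Power = 22 × 7.306 = 160.73 L·cmH2O/min.

160.7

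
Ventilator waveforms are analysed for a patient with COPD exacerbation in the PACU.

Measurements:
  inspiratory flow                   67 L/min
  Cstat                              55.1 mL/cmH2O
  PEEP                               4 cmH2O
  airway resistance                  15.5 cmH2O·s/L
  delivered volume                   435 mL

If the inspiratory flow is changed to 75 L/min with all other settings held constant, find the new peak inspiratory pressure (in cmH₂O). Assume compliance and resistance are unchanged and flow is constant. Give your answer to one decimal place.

Flow: 67 L/min ÷ 60 = 1.1167 L/s.
New flow: 75 L/min ÷ 60 = 1.25 L/s.
PIP = Vt/C + R·V̇ + PEEP (constant-flow equation of motion).
Only the resistive term changes: ΔPIP = R × ΔV̇ = 15.5 × (1.25 − 1.1167) = 15.5 × 0.1333 = 2.066 cmH2O.
Original PIP = 435/55.1 + 15.5×1.1167 + 4 = 29.204 cmH2O; new PIP = 29.204 + (2.066) = 31.27 cmH2O.

31.3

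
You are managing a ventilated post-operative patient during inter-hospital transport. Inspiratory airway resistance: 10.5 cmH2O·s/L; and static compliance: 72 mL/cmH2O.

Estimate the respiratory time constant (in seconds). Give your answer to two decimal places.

0.76

τ = R × C = 10.5 × 72 mL/cmH2O = 10.5 × 0.072 L/cmH2O = 0.756 s.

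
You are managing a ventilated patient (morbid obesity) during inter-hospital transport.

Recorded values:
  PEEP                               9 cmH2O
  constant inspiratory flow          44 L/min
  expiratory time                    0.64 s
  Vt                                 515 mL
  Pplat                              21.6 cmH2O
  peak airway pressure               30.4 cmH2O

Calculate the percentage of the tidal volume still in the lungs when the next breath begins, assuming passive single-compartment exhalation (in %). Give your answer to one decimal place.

Flow: 44 L/min ÷ 60 = 0.7333 L/s.
R = (PIP − Pplat)/V̇ = (30.4 − 21.6) / 0.7333 = 8.8/0.7333 = 12.001 cmH2O·s/L.
C = Vt/(Pplat − PEEP) = 515.0 / (21.6 − 9) = 515.0/12.6 = 40.873 mL/cmH2O.
τ = R × C = 12.001 × 0.04087 L/cmH2O = 0.4905 s.
Fraction remaining at end-expiration = e^(−Te/τ) = e^(−0.64/0.4905) = 0.2712 → 27.12%.

27.1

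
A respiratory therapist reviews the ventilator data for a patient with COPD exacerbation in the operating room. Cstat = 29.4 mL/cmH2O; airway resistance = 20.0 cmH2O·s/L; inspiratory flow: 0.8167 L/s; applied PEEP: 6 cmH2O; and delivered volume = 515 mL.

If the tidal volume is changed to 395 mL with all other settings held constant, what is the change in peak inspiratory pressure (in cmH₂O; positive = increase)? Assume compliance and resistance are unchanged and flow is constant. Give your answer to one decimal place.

-4.1

PIP = Vt/C + R·V̇ + PEEP (constant-flow equation of motion).
Only the elastic term changes: ΔPIP = ΔVt / C = (395 − 515) / 29.4 = -4.082 cmH2O.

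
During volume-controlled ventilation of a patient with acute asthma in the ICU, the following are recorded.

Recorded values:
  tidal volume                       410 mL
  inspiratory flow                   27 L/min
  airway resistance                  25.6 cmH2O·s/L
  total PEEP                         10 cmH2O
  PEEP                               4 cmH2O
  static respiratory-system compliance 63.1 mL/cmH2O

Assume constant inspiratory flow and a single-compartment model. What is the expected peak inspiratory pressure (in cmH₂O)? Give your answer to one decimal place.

28.0

Flow: 27 L/min ÷ 60 = 0.45 L/s.
Total PEEP = 10 cmH2O (set 4 + intrinsic 6); this is the baseline alveolar pressure.
Equation of motion (constant flow): PIP = Vt/C + R·V̇ + PEEP.
PIP = 410/63.1 + 25.6×0.45 + 10 = 6.498 + 11.52 + 10 = 28.018 cmH2O.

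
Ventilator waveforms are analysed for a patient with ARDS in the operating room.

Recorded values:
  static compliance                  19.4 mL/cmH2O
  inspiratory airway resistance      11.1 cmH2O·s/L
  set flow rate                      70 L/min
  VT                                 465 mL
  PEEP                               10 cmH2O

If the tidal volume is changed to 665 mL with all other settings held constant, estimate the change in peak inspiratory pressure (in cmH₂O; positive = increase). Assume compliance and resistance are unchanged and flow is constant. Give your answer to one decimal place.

PIP = Vt/C + R·V̇ + PEEP (constant-flow equation of motion).
Only the elastic term changes: ΔPIP = ΔVt / C = (665 − 465) / 19.4 = 10.309 cmH2O.

10.3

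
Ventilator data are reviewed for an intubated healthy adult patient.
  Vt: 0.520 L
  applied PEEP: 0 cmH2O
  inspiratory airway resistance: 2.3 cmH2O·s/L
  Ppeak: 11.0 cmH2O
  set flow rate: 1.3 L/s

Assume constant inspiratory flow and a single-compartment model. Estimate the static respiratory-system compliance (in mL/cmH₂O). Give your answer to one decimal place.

64.9

Equation of motion (constant flow): PIP = Vt/C + R·V̇ + PEEP.
Vt/C = PIP − R·V̇ − PEEP = 11.0 − 2.3×1.3 − 0 = 11.0 − 2.99 − 0 = 8.01 cmH2O.
C = Vt / 8.01 = 520 / 8.01 = 64.919 mL/cmH2O.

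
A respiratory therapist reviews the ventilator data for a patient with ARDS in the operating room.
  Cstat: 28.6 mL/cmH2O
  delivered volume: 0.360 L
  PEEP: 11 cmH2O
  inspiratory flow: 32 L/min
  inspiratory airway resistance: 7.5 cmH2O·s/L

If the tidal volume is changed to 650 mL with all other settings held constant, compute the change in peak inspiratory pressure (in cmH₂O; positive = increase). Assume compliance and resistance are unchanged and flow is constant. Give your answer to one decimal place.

PIP = Vt/C + R·V̇ + PEEP (constant-flow equation of motion).
Only the elastic term changes: ΔPIP = ΔVt / C = (650 − 360) / 28.6 = 10.14 cmH2O.

10.1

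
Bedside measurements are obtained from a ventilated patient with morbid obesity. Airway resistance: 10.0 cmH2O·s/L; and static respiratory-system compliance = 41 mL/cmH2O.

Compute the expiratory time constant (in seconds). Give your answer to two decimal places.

0.41

τ = R × C = 10.0 × 41 mL/cmH2O = 10.0 × 0.041 L/cmH2O = 0.41 s.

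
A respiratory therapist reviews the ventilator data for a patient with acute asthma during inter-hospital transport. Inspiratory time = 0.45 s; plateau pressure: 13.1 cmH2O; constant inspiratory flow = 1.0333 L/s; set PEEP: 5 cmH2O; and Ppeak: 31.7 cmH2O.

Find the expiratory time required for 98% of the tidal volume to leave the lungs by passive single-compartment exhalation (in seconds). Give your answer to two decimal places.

Vt = flow × Ti = 1.0333 L/s × 0.45 s × 1000 mL/L = 464.99 mL.
R = (PIP − Pplat)/V̇ = (31.7 − 13.1) / 1.0333 = 18.6/1.0333 = 18.001 cmH2O·s/L.
C = Vt/(Pplat − PEEP) = 464.99 / (13.1 − 5) = 464.99/8.1 = 57.406 mL/cmH2O.
τ = R × C = 18.001 × 0.05741 L/cmH2O = 1.033 s.
t = −τ·ln(1 − 0.98) = −1.033·ln(0.02) = 4.041 s.

4.04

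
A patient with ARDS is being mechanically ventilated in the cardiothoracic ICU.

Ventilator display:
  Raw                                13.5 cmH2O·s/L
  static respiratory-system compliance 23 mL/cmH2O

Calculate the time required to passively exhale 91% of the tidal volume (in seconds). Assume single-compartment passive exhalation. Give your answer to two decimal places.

τ = R × C = 13.5 × 23 mL/cmH2O = 13.5 × 0.023 L/cmH2O = 0.3105 s.
Exhaled fraction f = 1 − e^(−t/τ) → t = −τ·ln(1 − f) = −0.3105·ln(0.09) = 0.7477 s.

0.75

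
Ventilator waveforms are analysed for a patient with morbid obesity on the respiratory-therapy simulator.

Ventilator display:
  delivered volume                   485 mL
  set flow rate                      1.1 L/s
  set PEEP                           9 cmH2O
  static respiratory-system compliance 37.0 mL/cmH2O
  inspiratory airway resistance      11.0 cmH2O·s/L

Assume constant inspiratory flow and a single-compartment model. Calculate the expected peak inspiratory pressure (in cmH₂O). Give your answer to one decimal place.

Equation of motion (constant flow): PIP = Vt/C + R·V̇ + PEEP.
PIP = 485/37.0 + 11.0×1.1 + 9 = 13.108 + 12.1 + 9 = 34.208 cmH2O.

34.2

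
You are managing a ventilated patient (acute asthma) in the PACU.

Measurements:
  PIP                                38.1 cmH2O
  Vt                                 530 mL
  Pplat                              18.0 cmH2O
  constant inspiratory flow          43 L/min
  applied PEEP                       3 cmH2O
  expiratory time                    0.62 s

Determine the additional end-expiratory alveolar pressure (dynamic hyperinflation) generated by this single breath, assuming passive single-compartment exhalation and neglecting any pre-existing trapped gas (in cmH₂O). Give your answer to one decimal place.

8.0

Flow: 43 L/min ÷ 60 = 0.7167 L/s.
R = (PIP − Pplat)/V̇ = (38.1 − 18.0) / 0.7167 = 20.1/0.7167 = 28.045 cmH2O·s/L.
C = Vt/(Pplat − PEEP) = 530.0 / (18.0 − 3) = 530.0/15.0 = 35.333 mL/cmH2O.
τ = R × C = 28.045 × 0.03533 L/cmH2O = 0.9908 s.
Fraction remaining = e^(−Te/τ) = e^(−0.62/0.9908) = 0.5349; trapped volume = 530.0 × 0.5349 = 283.5 mL.
Additional alveolar pressure from trapping ≈ V_trapped / C = 283.5 / 35.333 = 8.024 cmH2O.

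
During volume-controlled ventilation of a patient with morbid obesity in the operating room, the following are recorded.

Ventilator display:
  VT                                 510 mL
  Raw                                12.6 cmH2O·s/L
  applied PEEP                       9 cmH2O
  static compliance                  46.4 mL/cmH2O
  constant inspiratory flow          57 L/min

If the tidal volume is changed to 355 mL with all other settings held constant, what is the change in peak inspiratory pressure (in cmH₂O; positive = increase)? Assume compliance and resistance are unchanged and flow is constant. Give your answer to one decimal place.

PIP = Vt/C + R·V̇ + PEEP (constant-flow equation of motion).
Only the elastic term changes: ΔPIP = ΔVt / C = (355 − 510) / 46.4 = -3.341 cmH2O.

-3.3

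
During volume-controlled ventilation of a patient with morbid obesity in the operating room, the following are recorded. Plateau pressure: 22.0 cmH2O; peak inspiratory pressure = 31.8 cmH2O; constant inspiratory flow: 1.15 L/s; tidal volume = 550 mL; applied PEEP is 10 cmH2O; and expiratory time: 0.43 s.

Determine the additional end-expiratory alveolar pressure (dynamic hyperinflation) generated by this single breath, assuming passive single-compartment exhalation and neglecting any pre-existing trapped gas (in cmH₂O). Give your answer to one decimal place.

R = (PIP − Pplat)/V̇ = (31.8 − 22.0) / 1.15 = 9.8/1.15 = 8.522 cmH2O·s/L.
C = Vt/(Pplat − PEEP) = 550.0 / (22.0 − 10) = 550.0/12.0 = 45.833 mL/cmH2O.
τ = R × C = 8.522 × 0.04583 L/cmH2O = 0.3906 s.
Fraction remaining = e^(−Te/τ) = e^(−0.43/0.3906) = 0.3326; trapped volume = 550.0 × 0.3326 = 182.93 mL.
Additional alveolar pressure from trapping ≈ V_trapped / C = 182.93 / 45.833 = 3.991 cmH2O.

4.0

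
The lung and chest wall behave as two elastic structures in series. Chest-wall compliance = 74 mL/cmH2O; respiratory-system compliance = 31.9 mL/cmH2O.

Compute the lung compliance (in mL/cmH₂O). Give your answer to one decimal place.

1/CL = 1/Crs − 1/Ccw.
1/CL = 1/31.9 − 1/74 = 0.01783.
CL = 56.085 mL/cmH2O.

56.1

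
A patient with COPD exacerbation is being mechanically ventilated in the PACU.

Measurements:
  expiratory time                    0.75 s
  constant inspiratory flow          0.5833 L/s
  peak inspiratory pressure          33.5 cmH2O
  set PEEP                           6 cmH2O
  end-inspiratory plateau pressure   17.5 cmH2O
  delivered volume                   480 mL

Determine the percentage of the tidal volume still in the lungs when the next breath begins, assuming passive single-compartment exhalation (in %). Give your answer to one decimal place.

R = (PIP − Pplat)/V̇ = (33.5 − 17.5) / 0.5833 = 16.0/0.5833 = 27.43 cmH2O·s/L.
C = Vt/(Pplat − PEEP) = 480.0 / (17.5 − 6) = 480.0/11.5 = 41.739 mL/cmH2O.
τ = R × C = 27.43 × 0.04174 L/cmH2O = 1.145 s.
Fraction remaining at end-expiration = e^(−Te/τ) = e^(−0.75/1.145) = 0.5194 → 51.94%.

51.9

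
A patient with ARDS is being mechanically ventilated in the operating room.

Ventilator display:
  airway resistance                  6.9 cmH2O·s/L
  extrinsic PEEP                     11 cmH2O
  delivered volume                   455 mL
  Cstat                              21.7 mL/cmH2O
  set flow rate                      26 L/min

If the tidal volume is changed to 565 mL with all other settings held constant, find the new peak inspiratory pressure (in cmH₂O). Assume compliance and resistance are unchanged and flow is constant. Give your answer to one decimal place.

40.0

Flow: 26 L/min ÷ 60 = 0.4333 L/s.
PIP = Vt/C + R·V̇ + PEEP (constant-flow equation of motion).
Only the elastic term changes: ΔPIP = ΔVt / C = (565 − 455) / 21.7 = 5.069 cmH2O.
Original PIP = 455/21.7 + 6.9×0.4333 + 11 = 34.958 cmH2O; new PIP = 34.958 + (5.069) = 40.027 cmH2O.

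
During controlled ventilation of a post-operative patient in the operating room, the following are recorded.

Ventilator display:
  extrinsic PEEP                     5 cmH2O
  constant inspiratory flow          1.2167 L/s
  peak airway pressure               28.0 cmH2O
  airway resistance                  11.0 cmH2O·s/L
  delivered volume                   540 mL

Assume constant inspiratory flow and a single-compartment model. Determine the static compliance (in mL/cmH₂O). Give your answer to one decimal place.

Equation of motion (constant flow): PIP = Vt/C + R·V̇ + PEEP.
Vt/C = PIP − R·V̇ − PEEP = 28.0 − 11.0×1.2167 − 5 = 28.0 − 13.384 − 5 = 9.616 cmH2O.
C = Vt / 9.616 = 540 / 9.616 = 56.156 mL/cmH2O.

56.2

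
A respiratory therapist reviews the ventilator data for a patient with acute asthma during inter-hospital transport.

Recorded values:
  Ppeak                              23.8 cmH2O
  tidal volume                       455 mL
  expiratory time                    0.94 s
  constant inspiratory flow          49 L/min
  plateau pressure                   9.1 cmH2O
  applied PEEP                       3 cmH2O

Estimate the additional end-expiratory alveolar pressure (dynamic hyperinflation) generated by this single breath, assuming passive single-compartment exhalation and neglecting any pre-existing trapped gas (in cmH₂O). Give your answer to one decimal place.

Flow: 49 L/min ÷ 60 = 0.8167 L/s.
R = (PIP − Pplat)/V̇ = (23.8 − 9.1) / 0.8167 = 14.7/0.8167 = 17.999 cmH2O·s/L.
C = Vt/(Pplat − PEEP) = 455.0 / (9.1 − 3) = 455.0/6.1 = 74.59 mL/cmH2O.
τ = R × C = 17.999 × 0.07459 L/cmH2O = 1.343 s.
Fraction remaining = e^(−Te/τ) = e^(−0.94/1.343) = 0.4966; trapped volume = 455.0 × 0.4966 = 225.95 mL.
Additional alveolar pressure from trapping ≈ V_trapped / C = 225.95 / 74.59 = 3.029 cmH2O.

3.0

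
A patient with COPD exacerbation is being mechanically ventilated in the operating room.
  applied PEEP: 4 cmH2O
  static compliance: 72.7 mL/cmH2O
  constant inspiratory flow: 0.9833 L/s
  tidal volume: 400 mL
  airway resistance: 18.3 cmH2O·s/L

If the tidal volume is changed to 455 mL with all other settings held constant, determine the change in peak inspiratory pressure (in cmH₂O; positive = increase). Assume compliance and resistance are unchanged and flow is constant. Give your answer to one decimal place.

0.8

PIP = Vt/C + R·V̇ + PEEP (constant-flow equation of motion).
Only the elastic term changes: ΔPIP = ΔVt / C = (455 − 400) / 72.7 = 0.7565 cmH2O.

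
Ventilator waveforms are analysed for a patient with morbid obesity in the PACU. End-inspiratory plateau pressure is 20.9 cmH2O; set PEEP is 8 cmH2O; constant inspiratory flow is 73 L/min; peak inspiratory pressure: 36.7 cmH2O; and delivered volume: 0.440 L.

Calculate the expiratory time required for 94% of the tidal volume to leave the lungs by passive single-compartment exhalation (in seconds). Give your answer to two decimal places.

1.25

Flow: 73 L/min ÷ 60 = 1.2167 L/s.
R = (PIP − Pplat)/V̇ = (36.7 − 20.9) / 1.2167 = 15.8/1.2167 = 12.986 cmH2O·s/L.
C = Vt/(Pplat − PEEP) = 440.0 / (20.9 − 8) = 440.0/12.9 = 34.109 mL/cmH2O.
τ = R × C = 12.986 × 0.03411 L/cmH2O = 0.443 s.
t = −τ·ln(1 − 0.94) = −0.443·ln(0.06) = 1.246 s.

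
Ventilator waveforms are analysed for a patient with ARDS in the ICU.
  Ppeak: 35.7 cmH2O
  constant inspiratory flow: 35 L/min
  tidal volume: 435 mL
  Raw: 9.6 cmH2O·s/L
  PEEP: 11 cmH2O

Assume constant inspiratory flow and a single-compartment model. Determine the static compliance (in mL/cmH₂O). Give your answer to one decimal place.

22.8

Flow: 35 L/min ÷ 60 = 0.5833 L/s.
Equation of motion (constant flow): PIP = Vt/C + R·V̇ + PEEP.
Vt/C = PIP − R·V̇ − PEEP = 35.7 − 9.6×0.5833 − 11 = 35.7 − 5.6 − 11 = 19.1 cmH2O.
C = Vt / 19.1 = 435 / 19.1 = 22.775 mL/cmH2O.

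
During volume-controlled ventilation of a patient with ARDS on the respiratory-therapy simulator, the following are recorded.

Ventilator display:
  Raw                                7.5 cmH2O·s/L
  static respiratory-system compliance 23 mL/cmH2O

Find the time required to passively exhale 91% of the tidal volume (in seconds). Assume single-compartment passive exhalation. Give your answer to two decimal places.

0.42

τ = R × C = 7.5 × 23 mL/cmH2O = 7.5 × 0.023 L/cmH2O = 0.1725 s.
Exhaled fraction f = 1 − e^(−t/τ) → t = −τ·ln(1 − f) = −0.1725·ln(0.09) = 0.4154 s.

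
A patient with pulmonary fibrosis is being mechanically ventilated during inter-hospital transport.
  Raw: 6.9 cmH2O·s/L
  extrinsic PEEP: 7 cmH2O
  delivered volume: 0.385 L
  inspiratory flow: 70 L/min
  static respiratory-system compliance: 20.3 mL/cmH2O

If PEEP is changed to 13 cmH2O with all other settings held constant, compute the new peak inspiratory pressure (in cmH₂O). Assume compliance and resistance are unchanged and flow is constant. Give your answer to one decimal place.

Flow: 70 L/min ÷ 60 = 1.1667 L/s.
PIP = Vt/C + R·V̇ + PEEP (constant-flow equation of motion).
Only the baseline term changes: ΔPIP = ΔPEEP = 13 − 7 = 6.0 cmH2O.
Original PIP = 385/20.3 + 6.9×1.1667 + 7 = 34.016 cmH2O; new PIP = 34.016 + (6.0) = 40.016 cmH2O.

40.0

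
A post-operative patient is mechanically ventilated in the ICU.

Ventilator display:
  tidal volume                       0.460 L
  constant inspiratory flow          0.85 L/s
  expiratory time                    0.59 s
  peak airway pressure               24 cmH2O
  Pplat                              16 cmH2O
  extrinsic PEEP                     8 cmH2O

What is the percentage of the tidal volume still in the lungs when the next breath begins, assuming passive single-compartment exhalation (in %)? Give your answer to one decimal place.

R = (PIP − Pplat)/V̇ = (24 − 16) / 0.85 = 8.0/0.85 = 9.412 cmH2O·s/L.
C = Vt/(Pplat − PEEP) = 460.0 / (16 − 8) = 460.0/8.0 = 57.5 mL/cmH2O.
τ = R × C = 9.412 × 0.0575 L/cmH2O = 0.5412 s.
Fraction remaining at end-expiration = e^(−Te/τ) = e^(−0.59/0.5412) = 0.3362 → 33.62%.

33.6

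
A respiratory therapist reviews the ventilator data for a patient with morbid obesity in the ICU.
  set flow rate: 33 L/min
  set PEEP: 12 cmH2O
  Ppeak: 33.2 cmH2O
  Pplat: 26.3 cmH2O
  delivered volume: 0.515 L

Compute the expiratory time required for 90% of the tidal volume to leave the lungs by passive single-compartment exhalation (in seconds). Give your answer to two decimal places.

Flow: 33 L/min ÷ 60 = 0.55 L/s.
R = (PIP − Pplat)/V̇ = (33.2 − 26.3) / 0.55 = 6.9/0.55 = 12.545 cmH2O·s/L.
C = Vt/(Pplat − PEEP) = 515.0 / (26.3 − 12) = 515.0/14.3 = 36.014 mL/cmH2O.
τ = R × C = 12.545 × 0.03601 L/cmH2O = 0.4517 s.
t = −τ·ln(1 − 0.90) = −0.4517·ln(0.1) = 1.04 s.

1.04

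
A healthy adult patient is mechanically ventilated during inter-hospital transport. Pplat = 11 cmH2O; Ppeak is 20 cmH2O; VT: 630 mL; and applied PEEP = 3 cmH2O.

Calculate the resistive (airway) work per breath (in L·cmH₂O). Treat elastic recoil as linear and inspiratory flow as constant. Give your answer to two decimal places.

5.67

With constant inspiratory flow the resistive pressure is constant at PIP − Pplat = 20 − 11 = 9.0 cmH2O, so resistive work = 9.0 × 0.630 = 5.67 L·cmH2O.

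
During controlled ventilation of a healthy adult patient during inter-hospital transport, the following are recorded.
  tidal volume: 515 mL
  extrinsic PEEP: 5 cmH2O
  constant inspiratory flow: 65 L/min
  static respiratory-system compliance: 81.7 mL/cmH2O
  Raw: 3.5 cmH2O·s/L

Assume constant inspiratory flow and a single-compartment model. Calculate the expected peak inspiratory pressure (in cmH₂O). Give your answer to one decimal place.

15.1

Flow: 65 L/min ÷ 60 = 1.0833 L/s.
Equation of motion (constant flow): PIP = Vt/C + R·V̇ + PEEP.
PIP = 515/81.7 + 3.5×1.0833 + 5 = 6.304 + 3.792 + 5 = 15.096 cmH2O.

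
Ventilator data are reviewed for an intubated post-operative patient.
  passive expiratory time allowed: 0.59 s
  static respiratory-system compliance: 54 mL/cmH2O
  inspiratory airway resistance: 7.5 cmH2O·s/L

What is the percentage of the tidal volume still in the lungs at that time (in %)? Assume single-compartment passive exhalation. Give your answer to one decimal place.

τ = R × C = 7.5 × 54 mL/cmH2O = 7.5 × 0.054 L/cmH2O = 0.405 s.
Passive exhalation: V(t)/V₀ = e^(−t/τ) = e^(−0.59/0.405) = 0.233.
Fraction remaining = 0.233 → 23.3%.

23.3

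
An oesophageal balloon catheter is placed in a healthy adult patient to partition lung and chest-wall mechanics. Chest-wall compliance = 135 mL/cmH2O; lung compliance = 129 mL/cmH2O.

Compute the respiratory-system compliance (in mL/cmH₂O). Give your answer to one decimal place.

66.0

Lung and chest wall are elastances in series: 1/Crs = 1/CL + 1/Ccw.
1/Crs = 1/129 + 1/135 = 0.01516.
Crs = 65.963 mL/cmH2O.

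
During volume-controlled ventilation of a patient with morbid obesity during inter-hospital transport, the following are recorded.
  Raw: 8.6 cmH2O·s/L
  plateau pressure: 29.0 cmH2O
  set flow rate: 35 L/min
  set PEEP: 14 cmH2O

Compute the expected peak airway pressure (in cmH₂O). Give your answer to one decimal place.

34.0

Flow: 35 L/min ÷ 60 = 0.5833 L/s.
PIP = Pplat + Raw × flow = 29.0 + 8.6 × 0.5833 = 29.0 + 5.016 = 34.016 cmH2O.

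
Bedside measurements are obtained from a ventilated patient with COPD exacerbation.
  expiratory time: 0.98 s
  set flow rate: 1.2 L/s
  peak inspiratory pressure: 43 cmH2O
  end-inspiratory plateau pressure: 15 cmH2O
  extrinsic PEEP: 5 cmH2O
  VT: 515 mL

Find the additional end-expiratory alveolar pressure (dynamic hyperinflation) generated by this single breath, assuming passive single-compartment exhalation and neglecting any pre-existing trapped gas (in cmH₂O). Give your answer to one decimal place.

4.4

R = (PIP − Pplat)/V̇ = (43 − 15) / 1.2 = 28.0/1.2 = 23.333 cmH2O·s/L.
C = Vt/(Pplat − PEEP) = 515.0 / (15 − 5) = 515.0/10.0 = 51.5 mL/cmH2O.
τ = R × C = 23.333 × 0.0515 L/cmH2O = 1.202 s.
Fraction remaining = e^(−Te/τ) = e^(−0.98/1.202) = 0.4425; trapped volume = 515.0 × 0.4425 = 227.89 mL.
Additional alveolar pressure from trapping ≈ V_trapped / C = 227.89 / 51.5 = 4.425 cmH2O.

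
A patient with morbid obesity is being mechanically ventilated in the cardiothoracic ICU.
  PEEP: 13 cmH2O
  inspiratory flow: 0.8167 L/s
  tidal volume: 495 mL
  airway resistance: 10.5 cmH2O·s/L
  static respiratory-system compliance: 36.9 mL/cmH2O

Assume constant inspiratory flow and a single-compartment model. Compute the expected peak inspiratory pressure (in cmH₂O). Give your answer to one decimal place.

Equation of motion (constant flow): PIP = Vt/C + R·V̇ + PEEP.
PIP = 495/36.9 + 10.5×0.8167 + 13 = 13.415 + 8.575 + 13 = 34.99 cmH2O.

35.0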